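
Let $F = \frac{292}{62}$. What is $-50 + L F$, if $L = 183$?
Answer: $\frac{25168}{31} \approx 811.87$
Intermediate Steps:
$F = \frac{146}{31}$ ($F = 292 \cdot \frac{1}{62} = \frac{146}{31} \approx 4.7097$)
$-50 + L F = -50 + 183 \cdot \frac{146}{31} = -50 + \frac{26718}{31} = \frac{25168}{31}$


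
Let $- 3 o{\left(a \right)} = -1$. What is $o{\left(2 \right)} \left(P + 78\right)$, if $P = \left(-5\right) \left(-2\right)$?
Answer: $\frac{88}{3} \approx 29.333$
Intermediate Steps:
$P = 10$
$o{\left(a \right)} = \frac{1}{3}$ ($o{\left(a \right)} = \left(- \frac{1}{3}\right) \left(-1\right) = \frac{1}{3}$)
$o{\left(2 \right)} \left(P + 78\right) = \frac{10 + 78}{3} = \frac{1}{3} \cdot 88 = \frac{88}{3}$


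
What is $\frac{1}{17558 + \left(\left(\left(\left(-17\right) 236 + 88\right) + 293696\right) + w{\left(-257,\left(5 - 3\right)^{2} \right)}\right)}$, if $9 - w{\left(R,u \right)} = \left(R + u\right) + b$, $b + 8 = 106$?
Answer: $\frac{1}{307494} \approx 3.2521 \cdot 10^{-6}$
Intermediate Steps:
$b = 98$ ($b = -8 + 106 = 98$)
$w{\left(R,u \right)} = -89 - R - u$ ($w{\left(R,u \right)} = 9 - \left(\left(R + u\right) + 98\right) = 9 - \left(98 + R + u\right) = -89 - R - u$)
$\frac{1}{17558 + \left(\left(\left(\left(-17\right) 236 + 88\right) + 293696\right) + w{\left(-257,\left(5 - 3\right)^{2} \right)}\right)} = \frac{1}{17558 + \left(\left(\left(\left(-17\right) 236 + 88\right) + 293696\right) - \left(-168 + \left(5 - 3\right)^{2}\right)\right)} = \frac{1}{17558 + \left(\left(\left(-4012 + 88\right) + 293696\right) - -164\right)} = \frac{1}{17558 + \left(\left(-3924 + 293696\right) - -164\right)} = \frac{1}{17558 + \left(289772 - -164\right)} = \frac{1}{17558 + \left(289772 + 164\right)} = \frac{1}{17558 + 289936} = \frac{1}{307494}$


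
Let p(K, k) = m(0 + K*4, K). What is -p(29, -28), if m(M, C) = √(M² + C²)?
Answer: -29*√17 ≈ -119.57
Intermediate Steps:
m(M, C) = √(C² + M²)
p(K, k) = √17*√(K²) (p(K, k) = √(K² + (0 + K*4)²) = √(K² + (0 + 4*K)²) = √(K² + (4*K)²) = √(K² + 16*K²) = √(17*K²) = √17*√(K²))
-p(29, -28) = -√17*√(29²) = -√17*√841 = -√17*29 = -29*√17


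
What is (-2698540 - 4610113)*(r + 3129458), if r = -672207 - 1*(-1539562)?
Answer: -29211319322889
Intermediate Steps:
r = 867355 (r = -672207 + 1539562 = 867355)
(-2698540 - 4610113)*(r + 3129458) = (-2698540 - 4610113)*(867355 + 3129458) = -7308653*3996813 = -29211319322889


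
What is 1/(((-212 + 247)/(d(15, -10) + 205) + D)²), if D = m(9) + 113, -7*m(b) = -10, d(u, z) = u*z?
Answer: 5929/78499600 ≈ 7.5529e-5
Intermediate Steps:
m(b) = 10/7 (m(b) = -⅐*(-10) = 10/7)
D = 801/7 (D = 10/7 + 113 = 801/7 ≈ 114.43)
1/(((-212 + 247)/(d(15, -10) + 205) + D)²) = 1/(((-212 + 247)/(15*(-10) + 205) + 801/7)²) = 1/((35/(-150 + 205) + 801/7)²) = 1/((35/55 + 801/7)²) = 1/((35*(1/55) + 801/7)²) = 1/((7/11 + 801/7)²) = 1/((8860/77)²) = 1/(78499600/5929) = 5929/78499600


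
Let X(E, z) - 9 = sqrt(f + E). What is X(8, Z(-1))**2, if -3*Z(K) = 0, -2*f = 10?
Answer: (9 + sqrt(3))**2 ≈ 115.18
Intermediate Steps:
f = -5 (f = -1/2*10 = -5)
Z(K) = 0 (Z(K) = -1/3*0 = 0)
X(E, z) = 9 + sqrt(-5 + E)
X(8, Z(-1))**2 = (9 + sqrt(-5 + 8))**2 = (9 + sqrt(3))**2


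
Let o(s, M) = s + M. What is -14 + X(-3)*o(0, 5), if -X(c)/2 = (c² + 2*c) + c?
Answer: -14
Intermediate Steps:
o(s, M) = M + s
X(c) = -6*c - 2*c² (X(c) = -2*((c² + 2*c) + c) = -2*(c² + 3*c) = -6*c - 2*c²)
-14 + X(-3)*o(0, 5) = -14 + (-2*(-3)*(3 - 3))*(5 + 0) = -14 - 2*(-3)*0*5 = -14 + 0*5 = -14 + 0 = -14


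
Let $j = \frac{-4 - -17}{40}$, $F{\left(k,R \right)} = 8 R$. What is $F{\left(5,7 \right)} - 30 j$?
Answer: $\frac{185}{4} \approx 46.25$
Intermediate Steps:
$j = \frac{13}{40}$ ($j = \left(-4 + 17\right) \frac{1}{40} = 13 \cdot \frac{1}{40} = \frac{13}{40} \approx 0.325$)
$F{\left(5,7 \right)} - 30 j = 8 \cdot 7 - \frac{39}{4} = 56 - \frac{39}{4} = \frac{185}{4}$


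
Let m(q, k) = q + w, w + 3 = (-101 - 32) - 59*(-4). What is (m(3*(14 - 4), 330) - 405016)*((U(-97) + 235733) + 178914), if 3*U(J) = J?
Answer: -167871673928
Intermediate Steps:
U(J) = J/3
w = 100 (w = -3 + ((-101 - 32) - 59*(-4)) = -3 + (-133 + 236) = -3 + 103 = 100)
m(q, k) = 100 + q (m(q, k) = q + 100 = 100 + q)
(m(3*(14 - 4), 330) - 405016)*((U(-97) + 235733) + 178914) = ((100 + 3*(14 - 4)) - 405016)*(((1/3)*(-97) + 235733) + 178914) = ((100 + 3*10) - 405016)*((-97/3 + 235733) + 178914) = ((100 + 30) - 405016)*(707102/3 + 178914) = (130 - 405016)*(1243844/3) = -404886*1243844/3 = -167871673928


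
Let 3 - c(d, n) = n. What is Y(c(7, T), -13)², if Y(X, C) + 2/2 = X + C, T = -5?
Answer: 36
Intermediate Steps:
c(d, n) = 3 - n
Y(X, C) = -1 + C + X (Y(X, C) = -1 + (X + C) = -1 + (C + X) = -1 + C + X)
Y(c(7, T), -13)² = (-1 - 13 + (3 - 1*(-5)))² = (-1 - 13 + (3 + 5))² = (-1 - 13 + 8)² = (-6)² = 36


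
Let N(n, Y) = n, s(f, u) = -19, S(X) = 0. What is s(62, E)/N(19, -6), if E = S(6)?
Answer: -1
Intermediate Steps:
E = 0
s(62, E)/N(19, -6) = -19/19 = -19*1/19 = -1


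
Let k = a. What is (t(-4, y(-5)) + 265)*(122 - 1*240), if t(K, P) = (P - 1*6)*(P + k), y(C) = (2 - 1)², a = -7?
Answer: -34810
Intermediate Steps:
k = -7
y(C) = 1 (y(C) = 1² = 1)
t(K, P) = (-7 + P)*(-6 + P) (t(K, P) = (P - 1*6)*(P - 7) = (P - 6)*(-7 + P) = (-6 + P)*(-7 + P) = (-7 + P)*(-6 + P))
(t(-4, y(-5)) + 265)*(122 - 1*240) = ((42 + 1² - 13*1) + 265)*(122 - 1*240) = ((42 + 1 - 13) + 265)*(122 - 240) = (30 + 265)*(-118) = 295*(-118) = -34810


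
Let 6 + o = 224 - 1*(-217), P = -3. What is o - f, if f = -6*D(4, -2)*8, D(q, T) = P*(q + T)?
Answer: 147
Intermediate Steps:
D(q, T) = -3*T - 3*q (D(q, T) = -3*(q + T) = -3*(T + q) = -3*T - 3*q)
o = 435 (o = -6 + (224 - 1*(-217)) = -6 + (224 + 217) = -6 + 441 = 435)
f = 288 (f = -6*(-3*(-2) - 3*4)*8 = -6*(6 - 12)*8 = -6*(-6)*8 = 36*8 = 288)
o - f = 435 - 1*288 = 435 - 288 = 147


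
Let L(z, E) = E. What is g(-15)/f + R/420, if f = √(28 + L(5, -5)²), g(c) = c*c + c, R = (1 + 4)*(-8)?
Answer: -2/21 + 210*√53/53 ≈ 28.750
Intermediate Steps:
R = -40 (R = 5*(-8) = -40)
g(c) = c + c² (g(c) = c² + c = c + c²)
f = √53 (f = √(28 + (-5)²) = √(28 + 25) = √53 ≈ 7.2801)
g(-15)/f + R/420 = (-15*(1 - 15))/(√53) - 40/420 = (-15*(-14))*(√53/53) - 40*1/420 = 210*(√53/53) - 2/21 = 210*√53/53 - 2/21 = -2/21 + 210*√53/53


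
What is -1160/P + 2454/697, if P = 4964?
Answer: 167252/50881 ≈ 3.2871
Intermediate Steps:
-1160/P + 2454/697 = -1160/4964 + 2454/697 = -1160*1/4964 + 2454*(1/697) = -290/1241 + 2454/697 = 167252/50881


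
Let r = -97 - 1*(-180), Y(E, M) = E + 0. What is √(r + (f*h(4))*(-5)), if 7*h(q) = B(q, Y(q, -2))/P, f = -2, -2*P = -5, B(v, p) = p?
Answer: √4179/7 ≈ 9.2350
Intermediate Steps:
Y(E, M) = E
P = 5/2 (P = -½*(-5) = 5/2 ≈ 2.5000)
h(q) = 2*q/35 (h(q) = (q/(5/2))/7 = (q*(⅖))/7 = (2*q/5)/7 = 2*q/35)
r = 83 (r = -97 + 180 = 83)
√(r + (f*h(4))*(-5)) = √(83 - 4*4/35*(-5)) = √(83 - 2*8/35*(-5)) = √(83 - 16/35*(-5)) = √(83 + 16/7) = √(597/7) = √4179/7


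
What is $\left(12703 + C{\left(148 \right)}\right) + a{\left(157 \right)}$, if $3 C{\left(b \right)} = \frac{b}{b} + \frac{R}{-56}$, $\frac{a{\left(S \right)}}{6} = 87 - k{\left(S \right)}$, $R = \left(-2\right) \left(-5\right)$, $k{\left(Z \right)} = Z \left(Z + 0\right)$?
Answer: $- \frac{11312173}{84} \approx -1.3467 \cdot 10^{5}$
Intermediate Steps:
$k{\left(Z \right)} = Z^{2}$ ($k{\left(Z \right)} = Z Z = Z^{2}$)
$R = 10$
$a{\left(S \right)} = 522 - 6 S^{2}$ ($a{\left(S \right)} = 6 \left(87 - S^{2}\right) = 522 - 6 S^{2}$)
$C{\left(b \right)} = \frac{23}{84}$ ($C{\left(b \right)} = \frac{\frac{b}{b} + \frac{10}{-56}}{3} = \frac{1 + 10 \left(- \frac{1}{56}\right)}{3} = \frac{1 - \frac{5}{28}}{3} = \frac{1}{3} \cdot \frac{23}{28} = \frac{23}{84}$)
$\left(12703 + C{\left(148 \right)}\right) + a{\left(157 \right)} = \left(12703 + \frac{23}{84}\right) + \left(522 - 6 \cdot 157^{2}\right) = \frac{1067075}{84} + \left(522 - 147894\right) = \frac{1067075}{84} - 147372 = - \frac{11312173}{84}$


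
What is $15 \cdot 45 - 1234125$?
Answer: $-1233450$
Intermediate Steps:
$15 \cdot 45 - 1234125 = 675 - 1234125 = -1233450$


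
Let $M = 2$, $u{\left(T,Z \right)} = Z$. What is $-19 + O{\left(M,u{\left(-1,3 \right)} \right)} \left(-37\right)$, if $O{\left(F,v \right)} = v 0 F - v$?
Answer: $92$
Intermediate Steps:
$O{\left(F,v \right)} = - v$ ($O{\left(F,v \right)} = 0 F - v = 0 - v = - v$)
$-19 + O{\left(M,u{\left(-1,3 \right)} \right)} \left(-37\right) = -19 + \left(-1\right) 3 \left(-37\right) = -19 - -111 = -19 + 111 = 92$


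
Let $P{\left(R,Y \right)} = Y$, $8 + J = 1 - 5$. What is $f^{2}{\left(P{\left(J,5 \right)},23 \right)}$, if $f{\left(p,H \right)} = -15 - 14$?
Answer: $841$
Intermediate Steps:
$J = -12$ ($J = -8 + \left(1 - 5\right) = -8 - 4 = -12$)
$f{\left(p,H \right)} = -29$ ($f{\left(p,H \right)} = -15 - 14 = -29$)
$f^{2}{\left(P{\left(J,5 \right)},23 \right)} = \left(-29\right)^{2} = 841$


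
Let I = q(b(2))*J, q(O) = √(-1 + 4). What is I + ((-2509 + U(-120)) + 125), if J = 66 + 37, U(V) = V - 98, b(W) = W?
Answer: -2602 + 103*√3 ≈ -2423.6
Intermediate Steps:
U(V) = -98 + V
J = 103
q(O) = √3
I = 103*√3 (I = √3*103 = 103*√3 ≈ 178.40)
I + ((-2509 + U(-120)) + 125) = 103*√3 + ((-2509 + (-98 - 120)) + 125) = 103*√3 + ((-2509 - 218) + 125) = 103*√3 + (-2727 + 125) = 103*√3 - 2602 = -2602 + 103*√3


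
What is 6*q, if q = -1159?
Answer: -6954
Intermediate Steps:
6*q = 6*(-1159) = -6954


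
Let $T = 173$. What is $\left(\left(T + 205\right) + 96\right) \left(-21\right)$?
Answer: $-9954$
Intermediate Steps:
$\left(\left(T + 205\right) + 96\right) \left(-21\right) = \left(\left(173 + 205\right) + 96\right) \left(-21\right) = \left(378 + 96\right) \left(-21\right) = 474 \left(-21\right) = -9954$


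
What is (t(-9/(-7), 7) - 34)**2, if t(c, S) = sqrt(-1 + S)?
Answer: (34 - sqrt(6))**2 ≈ 995.43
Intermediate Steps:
(t(-9/(-7), 7) - 34)**2 = (sqrt(-1 + 7) - 34)**2 = (sqrt(6) - 34)**2 = (-34 + sqrt(6))**2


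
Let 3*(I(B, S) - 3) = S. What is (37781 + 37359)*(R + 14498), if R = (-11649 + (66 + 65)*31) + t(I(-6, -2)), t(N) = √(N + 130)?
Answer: 519217400 + 75140*√1191/3 ≈ 5.2008e+8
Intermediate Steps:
I(B, S) = 3 + S/3
t(N) = √(130 + N)
R = -7588 + √1191/3 (R = (-11649 + (66 + 65)*31) + √(130 + (3 + (⅓)*(-2))) = (-11649 + 131*31) + √(130 + (3 - ⅔)) = (-11649 + 4061) + √(130 + 7/3) = -7588 + √(397/3) = -7588 + √1191/3 ≈ -7576.5)
(37781 + 37359)*(R + 14498) = (37781 + 37359)*((-7588 + √1191/3) + 14498) = 75140*(6910 + √1191/3) = 519217400 + 75140*√1191/3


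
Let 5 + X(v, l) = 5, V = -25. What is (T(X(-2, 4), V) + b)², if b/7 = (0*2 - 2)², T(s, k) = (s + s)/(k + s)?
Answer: 784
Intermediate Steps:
X(v, l) = 0 (X(v, l) = -5 + 5 = 0)
T(s, k) = 2*s/(k + s) (T(s, k) = (2*s)/(k + s) = 2*s/(k + s))
b = 28 (b = 7*(0*2 - 2)² = 7*(0 - 2)² = 7*(-2)² = 7*4 = 28)
(T(X(-2, 4), V) + b)² = (2*0/(-25 + 0) + 28)² = (2*0/(-25) + 28)² = (2*0*(-1/25) + 28)² = (0 + 28)² = 28² = 784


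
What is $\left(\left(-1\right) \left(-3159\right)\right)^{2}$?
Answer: $9979281$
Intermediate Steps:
$\left(\left(-1\right) \left(-3159\right)\right)^{2} = 3159^{2} = 9979281$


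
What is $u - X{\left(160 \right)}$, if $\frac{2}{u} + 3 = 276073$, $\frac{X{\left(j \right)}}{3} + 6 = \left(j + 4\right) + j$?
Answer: $- \frac{131685389}{138035} \approx -954.0$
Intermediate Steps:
$X{\left(j \right)} = -6 + 6 j$ ($X{\left(j \right)} = -18 + 3 \left(\left(j + 4\right) + j\right) = -18 + 3 \left(\left(4 + j\right) + j\right) = -18 + 3 \left(4 + 2 j\right) = -18 + \left(12 + 6 j\right) = -6 + 6 j$)
$u = \frac{1}{138035}$ ($u = \frac{2}{-3 + 276073} = \frac{2}{276070} = 2 \cdot \frac{1}{276070} = \frac{1}{138035} \approx 7.2445 \cdot 10^{-6}$)
$u - X{\left(160 \right)} = \frac{1}{138035} - \left(-6 + 6 \cdot 160\right) = \frac{1}{138035} - \left(-6 + 960\right) = \frac{1}{138035} - 954 = - \frac{131685389}{138035}$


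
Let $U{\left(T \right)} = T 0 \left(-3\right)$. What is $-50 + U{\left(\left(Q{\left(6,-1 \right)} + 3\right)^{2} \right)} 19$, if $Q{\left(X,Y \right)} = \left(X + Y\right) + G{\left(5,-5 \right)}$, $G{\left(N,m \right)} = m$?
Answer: $-50$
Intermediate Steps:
$Q{\left(X,Y \right)} = -5 + X + Y$ ($Q{\left(X,Y \right)} = \left(X + Y\right) - 5 = -5 + X + Y$)
$U{\left(T \right)} = 0$ ($U{\left(T \right)} = 0 \left(-3\right) = 0$)
$-50 + U{\left(\left(Q{\left(6,-1 \right)} + 3\right)^{2} \right)} 19 = -50 + 0 \cdot 19 = -50 + 0 = -50$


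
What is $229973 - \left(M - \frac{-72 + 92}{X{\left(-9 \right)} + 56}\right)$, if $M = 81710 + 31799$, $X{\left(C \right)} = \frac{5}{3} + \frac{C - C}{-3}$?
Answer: $\frac{20148332}{173} \approx 1.1646 \cdot 10^{5}$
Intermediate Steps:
$X{\left(C \right)} = \frac{5}{3}$ ($X{\left(C \right)} = 5 \cdot \frac{1}{3} + 0 \left(- \frac{1}{3}\right) = \frac{5}{3} + 0 = \frac{5}{3}$)
$M = 113509$
$229973 - \left(M - \frac{-72 + 92}{X{\left(-9 \right)} + 56}\right) = 229973 - \left(113509 - \frac{-72 + 92}{\frac{5}{3} + 56}\right) = 229973 - \left(113509 - \frac{20}{\frac{173}{3}}\right) = 229973 + \left(20 \cdot \frac{3}{173} - 113509\right) = 229973 + \left(\frac{60}{173} - 113509\right) = 229973 - \frac{19636997}{173} = \frac{20148332}{173}$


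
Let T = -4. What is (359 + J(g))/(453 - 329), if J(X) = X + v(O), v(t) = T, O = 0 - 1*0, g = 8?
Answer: 363/124 ≈ 2.9274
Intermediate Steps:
O = 0 (O = 0 + 0 = 0)
v(t) = -4
J(X) = -4 + X (J(X) = X - 4 = -4 + X)
(359 + J(g))/(453 - 329) = (359 + (-4 + 8))/(453 - 329) = (359 + 4)/124 = 363*(1/124) = 363/124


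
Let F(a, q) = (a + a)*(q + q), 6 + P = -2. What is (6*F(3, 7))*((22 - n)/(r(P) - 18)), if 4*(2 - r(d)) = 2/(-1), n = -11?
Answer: -33264/31 ≈ -1073.0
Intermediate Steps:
P = -8 (P = -6 - 2 = -8)
r(d) = 5/2 (r(d) = 2 - 1/(2*(-1)) = 2 - (-1)/2 = 2 - 1/4*(-2) = 2 + 1/2 = 5/2)
F(a, q) = 4*a*q (F(a, q) = (2*a)*(2*q) = 4*a*q)
(6*F(3, 7))*((22 - n)/(r(P) - 18)) = (6*(4*3*7))*((22 - 1*(-11))/(5/2 - 18)) = (6*84)*((22 + 11)/(-31/2)) = 504*(33*(-2/31)) = 504*(-66/31) = -33264/31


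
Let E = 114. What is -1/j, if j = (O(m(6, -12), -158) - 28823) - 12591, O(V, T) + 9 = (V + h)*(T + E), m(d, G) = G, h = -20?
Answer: 1/40015 ≈ 2.4991e-5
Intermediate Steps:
O(V, T) = -9 + (-20 + V)*(114 + T) (O(V, T) = -9 + (V - 20)*(T + 114) = -9 + (-20 + V)*(114 + T))
j = -40015 (j = ((-2289 - 20*(-158) + 114*(-12) - 158*(-12)) - 28823) - 12591 = ((-2289 + 3160 - 1368 + 1896) - 28823) - 12591 = (1399 - 28823) - 12591 = -27424 - 12591 = -40015)
-1/j = -1/(-40015) = -1*(-1/40015) = 1/40015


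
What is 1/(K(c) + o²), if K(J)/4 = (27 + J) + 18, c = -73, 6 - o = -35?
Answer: 1/1569 ≈ 0.00063735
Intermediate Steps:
o = 41 (o = 6 - 1*(-35) = 6 + 35 = 41)
K(J) = 180 + 4*J (K(J) = 4*((27 + J) + 18) = 4*(45 + J) = 180 + 4*J)
1/(K(c) + o²) = 1/((180 + 4*(-73)) + 41²) = 1/((180 - 292) + 1681) = 1/(-112 + 1681) = 1/1569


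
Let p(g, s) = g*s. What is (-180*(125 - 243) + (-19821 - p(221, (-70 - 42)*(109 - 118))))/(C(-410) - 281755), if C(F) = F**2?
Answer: 73783/37885 ≈ 1.9476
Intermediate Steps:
(-180*(125 - 243) + (-19821 - p(221, (-70 - 42)*(109 - 118))))/(C(-410) - 281755) = (-180*(125 - 243) + (-19821 - 221*(-70 - 42)*(109 - 118)))/((-410)**2 - 281755) = (-180*(-118) + (-19821 - 221*(-112*(-9))))/(168100 - 281755) = (21240 + (-19821 - 221*1008))/(-113655) = (21240 + (-19821 - 1*222768))*(-1/113655) = (21240 + (-19821 - 222768))*(-1/113655) = (21240 - 242589)*(-1/113655) = -221349*(-1/113655) = 73783/37885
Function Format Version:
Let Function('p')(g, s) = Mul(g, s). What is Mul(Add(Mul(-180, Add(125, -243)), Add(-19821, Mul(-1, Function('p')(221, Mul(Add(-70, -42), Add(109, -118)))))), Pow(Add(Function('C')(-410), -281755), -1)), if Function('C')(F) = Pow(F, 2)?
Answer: Rational(73783, 37885) ≈ 1.9476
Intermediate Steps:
Mul(Add(Mul(-180, Add(125, -243)), Add(-19821, Mul(-1, Function('p')(221, Mul(Add(-70, -42), Add(109, -118)))))), Pow(Add(Function('C')(-410), -281755), -1)) = Mul(Add(Mul(-180, Add(125, -243)), Add(-19821, Mul(-1, Mul(221, Mul(Add(-70, -42), Add(109, -118)))))), Pow(Add(Pow(-410, 2), -281755), -1)) = Mul(Add(Mul(-180, -118), Add(-19821, Mul(-1, Mul(221, Mul(-112, -9))))), Pow(Add(168100, -281755), -1)) = Mul(Add(21240, Add(-19821, Mul(-1, Mul(221, 1008)))), Pow(-113655, -1)) = Mul(Add(21240, Add(-19821, Mul(-1, 222768))), Rational(-1, 113655)) = Mul(Add(21240, Add(-19821, -222768)), Rational(-1, 113655)) = Mul(Add(21240, -242589), Rational(-1, 113655)) = Mul(-221349, Rational(-1, 113655)) = Rational(73783, 37885)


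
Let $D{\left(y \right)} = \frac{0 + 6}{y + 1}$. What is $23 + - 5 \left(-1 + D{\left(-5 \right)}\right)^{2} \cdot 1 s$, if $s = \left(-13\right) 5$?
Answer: $\frac{8217}{4} \approx 2054.3$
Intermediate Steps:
$s = -65$
$D{\left(y \right)} = \frac{6}{1 + y}$
$23 + - 5 \left(-1 + D{\left(-5 \right)}\right)^{2} \cdot 1 s = 23 + - 5 \left(-1 + \frac{6}{1 - 5}\right)^{2} \cdot 1 \left(-65\right) = 23 + - 5 \left(-1 + \frac{6}{-4}\right)^{2} \cdot 1 \left(-65\right) = 23 + - 5 \left(-1 + 6 \left(- \frac{1}{4}\right)\right)^{2} \cdot 1 \left(-65\right) = 23 + - 5 \left(-1 - \frac{3}{2}\right)^{2} \cdot 1 \left(-65\right) = 23 + - 5 \left(- \frac{5}{2}\right)^{2} \cdot 1 \left(-65\right) = 23 + \left(-5\right) \frac{25}{4} \cdot 1 \left(-65\right) = 23 + \left(- \frac{125}{4}\right) 1 \left(-65\right) = 23 - - \frac{8125}{4} = 23 + \frac{8125}{4} = \frac{8217}{4}$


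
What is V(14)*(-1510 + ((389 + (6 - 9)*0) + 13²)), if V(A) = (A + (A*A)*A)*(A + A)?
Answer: -73517248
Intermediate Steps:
V(A) = 2*A*(A + A³) (V(A) = (A + A²*A)*(2*A) = (A + A³)*(2*A) = 2*A*(A + A³))
V(14)*(-1510 + ((389 + (6 - 9)*0) + 13²)) = (2*14²*(1 + 14²))*(-1510 + ((389 + (6 - 9)*0) + 13²)) = (2*196*(1 + 196))*(-1510 + ((389 - 3*0) + 169)) = (2*196*197)*(-1510 + ((389 + 0) + 169)) = 77224*(-1510 + (389 + 169)) = 77224*(-1510 + 558) = 77224*(-952) = -73517248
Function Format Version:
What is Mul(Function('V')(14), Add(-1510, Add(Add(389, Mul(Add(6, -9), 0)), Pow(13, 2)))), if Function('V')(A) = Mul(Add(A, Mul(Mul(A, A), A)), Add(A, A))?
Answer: -73517248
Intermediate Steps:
Function('V')(A) = Mul(2, A, Add(A, Pow(A, 3))) (Function('V')(A) = Mul(Add(A, Mul(Pow(A, 2), A)), Mul(2, A)) = Mul(Add(A, Pow(A, 3)), Mul(2, A)) = Mul(2, A, Add(A, Pow(A, 3))))
Mul(Function('V')(14), Add(-1510, Add(Add(389, Mul(Add(6, -9), 0)), Pow(13, 2)))) = Mul(Mul(2, Pow(14, 2), Add(1, Pow(14, 2))), Add(-1510, Add(Add(389, Mul(Add(6, -9), 0)), Pow(13, 2)))) = Mul(Mul(2, 196, Add(1, 196)), Add(-1510, Add(Add(389, Mul(-3, 0)), 169))) = Mul(Mul(2, 196, 197), Add(-1510, Add(Add(389, 0), 169))) = Mul(77224, Add(-1510, Add(389, 169))) = Mul(77224, Add(-1510, 558)) = Mul(77224, -952) = -73517248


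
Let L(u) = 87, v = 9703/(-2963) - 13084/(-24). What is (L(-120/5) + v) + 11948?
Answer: 223591985/17778 ≈ 12577.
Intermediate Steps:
v = 9633755/17778 (v = 9703*(-1/2963) - 13084*(-1/24) = -9703/2963 + 3271/6 = 9633755/17778 ≈ 541.89)
(L(-120/5) + v) + 11948 = (87 + 9633755/17778) + 11948 = 11180441/17778 + 11948 = 223591985/17778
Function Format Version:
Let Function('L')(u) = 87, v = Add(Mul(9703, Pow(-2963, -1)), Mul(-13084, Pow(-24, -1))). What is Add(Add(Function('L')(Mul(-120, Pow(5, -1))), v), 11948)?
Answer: Rational(223591985, 17778) ≈ 12577.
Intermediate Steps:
v = Rational(9633755, 17778) (v = Add(Mul(9703, Rational(-1, 2963)), Mul(-13084, Rational(-1, 24))) = Add(Rational(-9703, 2963), Rational(3271, 6)) = Rational(9633755, 17778) ≈ 541.89)
Add(Add(Function('L')(Mul(-120, Pow(5, -1))), v), 11948) = Add(Add(87, Rational(9633755, 17778)), 11948) = Add(Rational(11180441, 17778), 11948) = Rational(223591985, 17778)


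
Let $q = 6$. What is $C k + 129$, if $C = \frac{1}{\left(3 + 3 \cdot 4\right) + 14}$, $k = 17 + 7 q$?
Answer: $\frac{3800}{29} \approx 131.03$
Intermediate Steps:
$k = 59$ ($k = 17 + 7 \cdot 6 = 17 + 42 = 59$)
$C = \frac{1}{29}$ ($C = \frac{1}{\left(3 + 12\right) + 14} = \frac{1}{15 + 14} = \frac{1}{29} \approx 0.034483$)
$C k + 129 = \frac{1}{29} \cdot 59 + 129 = \frac{59}{29} + 129 = \frac{3800}{29}$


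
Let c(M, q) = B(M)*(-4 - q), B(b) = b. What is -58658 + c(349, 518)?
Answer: -240836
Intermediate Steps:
c(M, q) = M*(-4 - q)
-58658 + c(349, 518) = -58658 - 1*349*(4 + 518) = -58658 - 1*349*522 = -58658 - 182178 = -240836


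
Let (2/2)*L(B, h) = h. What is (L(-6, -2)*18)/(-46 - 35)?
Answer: 4/9 ≈ 0.44444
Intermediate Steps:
L(B, h) = h
(L(-6, -2)*18)/(-46 - 35) = (-2*18)/(-46 - 35) = -36/(-81) = -36*(-1/81) = 4/9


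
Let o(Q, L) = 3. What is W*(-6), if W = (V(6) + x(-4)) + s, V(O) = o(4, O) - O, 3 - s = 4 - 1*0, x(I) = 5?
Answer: -6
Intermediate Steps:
s = -1 (s = 3 - (4 - 1*0) = 3 - (4 + 0) = 3 - 1*4 = 3 - 4 = -1)
V(O) = 3 - O
W = 1 (W = ((3 - 1*6) + 5) - 1 = ((3 - 6) + 5) - 1 = (-3 + 5) - 1 = 2 - 1 = 1)
W*(-6) = 1*(-6) = -6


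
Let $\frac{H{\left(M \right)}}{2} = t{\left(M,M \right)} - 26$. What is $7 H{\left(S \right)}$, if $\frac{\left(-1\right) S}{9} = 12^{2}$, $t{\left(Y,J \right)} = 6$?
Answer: $-280$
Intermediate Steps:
$S = -1296$ ($S = - 9 \cdot 12^{2} = \left(-9\right) 144 = -1296$)
$H{\left(M \right)} = -40$ ($H{\left(M \right)} = 2 \left(6 - 26\right) = 2 \left(-20\right) = -40$)
$7 H{\left(S \right)} = 7 \left(-40\right) = -280$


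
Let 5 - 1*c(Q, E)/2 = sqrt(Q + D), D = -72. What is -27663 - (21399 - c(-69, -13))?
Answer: -49052 - 2*I*sqrt(141) ≈ -49052.0 - 23.749*I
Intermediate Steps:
c(Q, E) = 10 - 2*sqrt(-72 + Q) (c(Q, E) = 10 - 2*sqrt(Q - 72) = 10 - 2*sqrt(-72 + Q))
-27663 - (21399 - c(-69, -13)) = -27663 - (21399 - (10 - 2*sqrt(-72 - 69))) = -27663 - (21399 - (10 - 2*I*sqrt(141))) = -27663 - (21399 + (-10 + 2*I*sqrt(141))) = -27663 - (21389 + 2*I*sqrt(141)) = -27663 + (-21389 - 2*I*sqrt(141)) = -49052 - 2*I*sqrt(141)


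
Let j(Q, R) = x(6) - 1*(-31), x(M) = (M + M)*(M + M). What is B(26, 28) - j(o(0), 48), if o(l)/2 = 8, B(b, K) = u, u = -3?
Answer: -178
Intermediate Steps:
B(b, K) = -3
x(M) = 4*M**2 (x(M) = (2*M)*(2*M) = 4*M**2)
o(l) = 16 (o(l) = 2*8 = 16)
j(Q, R) = 175 (j(Q, R) = 4*6**2 - 1*(-31) = 4*36 + 31 = 144 + 31 = 175)
B(26, 28) - j(o(0), 48) = -3 - 1*175 = -3 - 175 = -178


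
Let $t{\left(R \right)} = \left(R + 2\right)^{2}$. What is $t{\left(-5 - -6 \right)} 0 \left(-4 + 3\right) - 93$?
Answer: $-93$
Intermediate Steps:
$t{\left(R \right)} = \left(2 + R\right)^{2}$
$t{\left(-5 - -6 \right)} 0 \left(-4 + 3\right) - 93 = \left(2 - -1\right)^{2} \cdot 0 \left(-4 + 3\right) - 93 = \left(2 + \left(-5 + 6\right)\right)^{2} \cdot 0 \left(-1\right) - 93 = \left(2 + 1\right)^{2} \cdot 0 - 93 = 3^{2} \cdot 0 - 93 = 9 \cdot 0 - 93 = 0 - 93 = -93$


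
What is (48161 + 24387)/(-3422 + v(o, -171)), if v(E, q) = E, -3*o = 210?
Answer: -18137/873 ≈ -20.775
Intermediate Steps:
o = -70 (o = -1/3*210 = -70)
(48161 + 24387)/(-3422 + v(o, -171)) = (48161 + 24387)/(-3422 - 70) = 72548/(-3492) = 72548*(-1/3492) = -18137/873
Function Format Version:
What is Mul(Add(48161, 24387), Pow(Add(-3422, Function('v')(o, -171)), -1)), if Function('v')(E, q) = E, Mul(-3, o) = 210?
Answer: Rational(-18137, 873) ≈ -20.775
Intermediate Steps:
o = -70 (o = Mul(Rational(-1, 3), 210) = -70)
Mul(Add(48161, 24387), Pow(Add(-3422, Function('v')(o, -171)), -1)) = Mul(Add(48161, 24387), Pow(Add(-3422, -70), -1)) = Mul(72548, Pow(-3492, -1)) = Mul(72548, Rational(-1, 3492)) = Rational(-18137, 873)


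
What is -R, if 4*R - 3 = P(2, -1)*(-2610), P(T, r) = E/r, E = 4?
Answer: -10443/4 ≈ -2610.8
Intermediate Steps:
P(T, r) = 4/r
R = 10443/4 (R = ¾ + ((4/(-1))*(-2610))/4 = ¾ + ((4*(-1))*(-2610))/4 = ¾ + (-4*(-2610))/4 = ¾ + (¼)*10440 = ¾ + 2610 = 10443/4 ≈ 2610.8)
-R = -1*10443/4 = -10443/4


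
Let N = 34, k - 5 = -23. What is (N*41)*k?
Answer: -25092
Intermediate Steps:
k = -18 (k = 5 - 23 = -18)
(N*41)*k = (34*41)*(-18) = 1394*(-18) = -25092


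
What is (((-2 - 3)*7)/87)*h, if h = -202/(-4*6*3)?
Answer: -3535/3132 ≈ -1.1287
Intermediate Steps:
h = 101/36 (h = -202/((-24*3)) = -202/(-72) = -202*(-1/72) = 101/36 ≈ 2.8056)
(((-2 - 3)*7)/87)*h = (((-2 - 3)*7)/87)*(101/36) = (-5*7*(1/87))*(101/36) = -35*1/87*(101/36) = -35/87*101/36 = -3535/3132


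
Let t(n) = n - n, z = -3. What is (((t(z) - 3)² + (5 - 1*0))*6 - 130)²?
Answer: 2116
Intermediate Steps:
t(n) = 0
(((t(z) - 3)² + (5 - 1*0))*6 - 130)² = (((0 - 3)² + (5 - 1*0))*6 - 130)² = (((-3)² + (5 + 0))*6 - 130)² = ((9 + 5)*6 - 130)² = (14*6 - 130)² = (84 - 130)² = (-46)² = 2116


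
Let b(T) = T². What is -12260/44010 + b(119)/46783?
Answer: 4966603/205891983 ≈ 0.024122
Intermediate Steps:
-12260/44010 + b(119)/46783 = -12260/44010 + 119²/46783 = -12260*1/44010 + 14161*(1/46783) = -1226/4401 + 14161/46783 = 4966603/205891983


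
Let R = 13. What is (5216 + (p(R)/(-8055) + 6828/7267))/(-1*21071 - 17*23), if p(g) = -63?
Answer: -11310281123/46529365610 ≈ -0.24308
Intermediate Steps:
(5216 + (p(R)/(-8055) + 6828/7267))/(-1*21071 - 17*23) = (5216 + (-63/(-8055) + 6828/7267))/(-1*21071 - 17*23) = (5216 + (-63*(-1/8055) + 6828*(1/7267)))/(-21071 - 391) = (5216 + (7/895 + 6828/7267))/(-21462) = (5216 + 6161929/6503965)*(-1/21462) = (33930843369/6503965)*(-1/21462) = -11310281123/46529365610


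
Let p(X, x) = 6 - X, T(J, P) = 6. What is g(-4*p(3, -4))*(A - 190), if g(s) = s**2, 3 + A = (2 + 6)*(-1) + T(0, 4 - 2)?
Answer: -28080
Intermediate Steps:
A = -5 (A = -3 + ((2 + 6)*(-1) + 6) = -3 + (8*(-1) + 6) = -3 + (-8 + 6) = -3 - 2 = -5)
g(-4*p(3, -4))*(A - 190) = (-4*(6 - 1*3))**2*(-5 - 190) = (-4*(6 - 3))**2*(-195) = (-4*3)**2*(-195) = (-12)**2*(-195) = 144*(-195) = -28080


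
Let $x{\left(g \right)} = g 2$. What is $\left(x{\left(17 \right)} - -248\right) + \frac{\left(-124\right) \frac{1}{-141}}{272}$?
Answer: $\frac{2703847}{9588} \approx 282.0$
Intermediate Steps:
$x{\left(g \right)} = 2 g$
$\left(x{\left(17 \right)} - -248\right) + \frac{\left(-124\right) \frac{1}{-141}}{272} = \left(2 \cdot 17 - -248\right) + \frac{\left(-124\right) \frac{1}{-141}}{272} = \left(34 + 248\right) + \left(-124\right) \left(- \frac{1}{141}\right) \frac{1}{272} = 282 + \frac{124}{141} \cdot \frac{1}{272} = 282 + \frac{31}{9588} = \frac{2703847}{9588}$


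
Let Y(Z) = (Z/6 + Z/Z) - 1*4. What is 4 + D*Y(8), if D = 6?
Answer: -6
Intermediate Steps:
Y(Z) = -3 + Z/6 (Y(Z) = (Z*(⅙) + 1) - 4 = (Z/6 + 1) - 4 = (1 + Z/6) - 4 = -3 + Z/6)
4 + D*Y(8) = 4 + 6*(-3 + (⅙)*8) = 4 + 6*(-3 + 4/3) = 4 + 6*(-5/3) = 4 - 10 = -6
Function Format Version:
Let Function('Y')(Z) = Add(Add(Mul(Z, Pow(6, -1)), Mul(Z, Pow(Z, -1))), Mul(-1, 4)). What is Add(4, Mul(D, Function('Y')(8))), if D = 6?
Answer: -6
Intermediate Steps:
Function('Y')(Z) = Add(-3, Mul(Rational(1, 6), Z)) (Function('Y')(Z) = Add(Add(Mul(Z, Rational(1, 6)), 1), -4) = Add(Add(Mul(Rational(1, 6), Z), 1), -4) = Add(Add(1, Mul(Rational(1, 6), Z)), -4) = Add(-3, Mul(Rational(1, 6), Z)))
Add(4, Mul(D, Function('Y')(8))) = Add(4, Mul(6, Add(-3, Mul(Rational(1, 6), 8)))) = Add(4, Mul(6, Add(-3, Rational(4, 3)))) = Add(4, Mul(6, Rational(-5, 3))) = Add(4, -10) = -6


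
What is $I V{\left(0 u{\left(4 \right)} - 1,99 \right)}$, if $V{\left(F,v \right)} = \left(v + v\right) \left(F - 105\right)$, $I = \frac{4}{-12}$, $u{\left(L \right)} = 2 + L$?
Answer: $6996$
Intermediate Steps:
$I = - \frac{1}{3}$ ($I = 4 \left(- \frac{1}{12}\right) = - \frac{1}{3} \approx -0.33333$)
$V{\left(F,v \right)} = 2 v \left(-105 + F\right)$
$I V{\left(0 u{\left(4 \right)} - 1,99 \right)} = - \frac{2 \cdot 99 \left(-105 - \left(1 + 0 \left(2 + 4\right)\right)\right)}{3} = - \frac{2 \cdot 99 \left(-105 + \left(0 \cdot 6 - 1\right)\right)}{3} = - \frac{2 \cdot 99 \left(-105 + \left(0 - 1\right)\right)}{3} = - \frac{2 \cdot 99 \left(-105 - 1\right)}{3} = - \frac{2 \cdot 99 \left(-106\right)}{3} = \left(- \frac{1}{3}\right) \left(-20988\right) = 6996$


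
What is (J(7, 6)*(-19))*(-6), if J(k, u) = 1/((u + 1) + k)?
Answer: 57/7 ≈ 8.1429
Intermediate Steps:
J(k, u) = 1/(1 + k + u) (J(k, u) = 1/((1 + u) + k) = 1/(1 + k + u))
(J(7, 6)*(-19))*(-6) = (-19/(1 + 7 + 6))*(-6) = (-19/14)*(-6) = ((1/14)*(-19))*(-6) = -19/14*(-6) = 57/7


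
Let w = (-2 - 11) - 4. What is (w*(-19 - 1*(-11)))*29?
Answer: 3944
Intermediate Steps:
w = -17 (w = -13 - 4 = -17)
(w*(-19 - 1*(-11)))*29 = -17*(-19 - 1*(-11))*29 = -17*(-19 + 11)*29 = -17*(-8)*29 = 136*29 = 3944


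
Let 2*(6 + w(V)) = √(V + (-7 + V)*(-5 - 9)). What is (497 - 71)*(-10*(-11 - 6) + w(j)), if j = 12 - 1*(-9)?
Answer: 69864 + 1065*I*√7 ≈ 69864.0 + 2817.7*I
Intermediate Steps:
j = 21 (j = 12 + 9 = 21)
w(V) = -6 + √(98 - 13*V)/2 (w(V) = -6 + √(V + (-7 + V)*(-5 - 9))/2 = -6 + √(V + (-7 + V)*(-14))/2 = -6 + √(V + (98 - 14*V))/2 = -6 + √(98 - 13*V)/2)
(497 - 71)*(-10*(-11 - 6) + w(j)) = (497 - 71)*(-10*(-11 - 6) + (-6 + √(98 - 13*21)/2)) = 426*(-10*(-17) + (-6 + √(98 - 273)/2)) = 426*(170 + (-6 + √(-175)/2)) = 426*(170 + (-6 + (5*I*√7)/2)) = 426*(170 + (-6 + 5*I*√7/2)) = 426*(164 + 5*I*√7/2) = 69864 + 1065*I*√7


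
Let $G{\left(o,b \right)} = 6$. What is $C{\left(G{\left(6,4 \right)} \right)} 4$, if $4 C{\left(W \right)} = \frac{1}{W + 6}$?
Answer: $\frac{1}{12} \approx 0.083333$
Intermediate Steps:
$C{\left(W \right)} = \frac{1}{4 \left(6 + W\right)}$ ($C{\left(W \right)} = \frac{1}{4 \left(W + 6\right)} = \frac{1}{4 \left(6 + W\right)}$)
$C{\left(G{\left(6,4 \right)} \right)} 4 = \frac{1}{4 \left(6 + 6\right)} 4 = \frac{1}{4 \cdot 12} \cdot 4 = \frac{1}{4} \cdot \frac{1}{12} \cdot 4 = \frac{1}{48} \cdot 4 = \frac{1}{12}$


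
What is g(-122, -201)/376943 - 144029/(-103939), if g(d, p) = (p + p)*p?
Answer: 62689202425/39179078477 ≈ 1.6001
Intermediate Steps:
g(d, p) = 2*p² (g(d, p) = (2*p)*p = 2*p²)
g(-122, -201)/376943 - 144029/(-103939) = (2*(-201)²)/376943 - 144029/(-103939) = (2*40401)*(1/376943) - 144029*(-1/103939) = 80802*(1/376943) + 144029/103939 = 80802/376943 + 144029/103939 = 62689202425/39179078477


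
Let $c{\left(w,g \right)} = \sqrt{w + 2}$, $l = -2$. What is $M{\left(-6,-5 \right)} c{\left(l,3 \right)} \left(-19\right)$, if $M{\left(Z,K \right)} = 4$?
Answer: $0$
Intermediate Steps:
$c{\left(w,g \right)} = \sqrt{2 + w}$
$M{\left(-6,-5 \right)} c{\left(l,3 \right)} \left(-19\right) = 4 \sqrt{2 - 2} \left(-19\right) = 4 \sqrt{0} \left(-19\right) = 4 \cdot 0 \left(-19\right) = 0 \left(-19\right) = 0$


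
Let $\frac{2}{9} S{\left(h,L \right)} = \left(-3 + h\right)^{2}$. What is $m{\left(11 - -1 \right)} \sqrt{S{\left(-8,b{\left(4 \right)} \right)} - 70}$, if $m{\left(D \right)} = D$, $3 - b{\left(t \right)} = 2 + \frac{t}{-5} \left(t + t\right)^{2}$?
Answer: $6 \sqrt{1898} \approx 261.4$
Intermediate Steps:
$b{\left(t \right)} = 1 + \frac{4 t^{3}}{5}$ ($b{\left(t \right)} = 3 - \left(2 + \frac{t}{-5} \left(t + t\right)^{2}\right) = 3 - \left(2 + t \left(- \frac{1}{5}\right) \left(2 t\right)^{2}\right) = 3 - \left(2 + - \frac{t}{5} \cdot 4 t^{2}\right) = 3 - \left(2 - \frac{4 t^{3}}{5}\right) = 3 + \left(-2 + \frac{4 t^{3}}{5}\right) = 1 + \frac{4 t^{3}}{5}$)
$S{\left(h,L \right)} = \frac{9 \left(-3 + h\right)^{2}}{2}$
$m{\left(11 - -1 \right)} \sqrt{S{\left(-8,b{\left(4 \right)} \right)} - 70} = \left(11 - -1\right) \sqrt{\frac{9 \left(-3 - 8\right)^{2}}{2} - 70} = \left(11 + 1\right) \sqrt{\frac{9 \left(-11\right)^{2}}{2} - 70} = 12 \sqrt{\frac{9}{2} \cdot 121 - 70} = 12 \sqrt{\frac{1089}{2} - 70} = 12 \sqrt{\frac{949}{2}} = 12 \frac{\sqrt{1898}}{2} = 6 \sqrt{1898}$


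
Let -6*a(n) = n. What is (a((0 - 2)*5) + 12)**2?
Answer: 1681/9 ≈ 186.78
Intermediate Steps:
a(n) = -n/6
(a((0 - 2)*5) + 12)**2 = (-(0 - 2)*5/6 + 12)**2 = (-(-1)*5/3 + 12)**2 = (-1/6*(-10) + 12)**2 = (5/3 + 12)**2 = (41/3)**2 = 1681/9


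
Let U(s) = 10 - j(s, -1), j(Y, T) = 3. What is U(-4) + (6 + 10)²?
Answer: 263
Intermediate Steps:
U(s) = 7 (U(s) = 10 - 1*3 = 10 - 3 = 7)
U(-4) + (6 + 10)² = 7 + (6 + 10)² = 7 + 16² = 7 + 256 = 263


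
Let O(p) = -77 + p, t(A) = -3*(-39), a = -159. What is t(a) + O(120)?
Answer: 160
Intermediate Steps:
t(A) = 117
t(a) + O(120) = 117 + (-77 + 120) = 117 + 43 = 160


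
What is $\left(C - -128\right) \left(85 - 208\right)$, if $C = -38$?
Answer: $-11070$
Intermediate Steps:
$\left(C - -128\right) \left(85 - 208\right) = \left(-38 - -128\right) \left(85 - 208\right) = \left(-38 + 128\right) \left(-123\right) = 90 \left(-123\right) = -11070$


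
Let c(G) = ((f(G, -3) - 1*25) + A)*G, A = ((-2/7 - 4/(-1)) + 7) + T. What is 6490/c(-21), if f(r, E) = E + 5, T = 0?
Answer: 3245/129 ≈ 25.155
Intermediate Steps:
f(r, E) = 5 + E
A = 75/7 (A = ((-2/7 - 4/(-1)) + 7) + 0 = ((-2*1/7 - 4*(-1)) + 7) + 0 = ((-2/7 + 4) + 7) + 0 = (26/7 + 7) + 0 = 75/7 + 0 = 75/7 ≈ 10.714)
c(G) = -86*G/7 (c(G) = (((5 - 3) - 1*25) + 75/7)*G = ((2 - 25) + 75/7)*G = (-23 + 75/7)*G = -86*G/7)
6490/c(-21) = 6490/((-86/7*(-21))) = 6490/258 = 6490*(1/258) = 3245/129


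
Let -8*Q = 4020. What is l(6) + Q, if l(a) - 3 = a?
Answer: -987/2 ≈ -493.50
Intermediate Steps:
Q = -1005/2 (Q = -1/8*4020 = -1005/2 ≈ -502.50)
l(a) = 3 + a
l(6) + Q = (3 + 6) - 1005/2 = 9 - 1005/2 = -987/2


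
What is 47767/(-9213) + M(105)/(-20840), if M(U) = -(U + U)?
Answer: -2685215/518916 ≈ -5.1747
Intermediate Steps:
M(U) = -2*U
47767/(-9213) + M(105)/(-20840) = 47767/(-9213) - 2*105/(-20840) = 47767*(-1/9213) - 210*(-1/20840) = -1291/249 + 21/2084 = -2685215/518916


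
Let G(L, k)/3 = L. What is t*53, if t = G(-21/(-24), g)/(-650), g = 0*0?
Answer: -1113/5200 ≈ -0.21404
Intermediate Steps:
g = 0
G(L, k) = 3*L
t = -21/5200 (t = (3*(-21/(-24)))/(-650) = (3*(-21*(-1/24)))*(-1/650) = (3*(7/8))*(-1/650) = (21/8)*(-1/650) = -21/5200 ≈ -0.0040385)
t*53 = -21/5200*53 = -1113/5200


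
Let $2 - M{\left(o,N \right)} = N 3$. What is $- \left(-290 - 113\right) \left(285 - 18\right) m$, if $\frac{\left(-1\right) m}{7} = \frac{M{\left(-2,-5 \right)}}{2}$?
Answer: $- \frac{12804519}{2} \approx -6.4023 \cdot 10^{6}$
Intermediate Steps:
$M{\left(o,N \right)} = 2 - 3 N$ ($M{\left(o,N \right)} = 2 - N 3 = 2 - 3 N$)
$m = - \frac{119}{2}$ ($m = - 7 \frac{2 - -15}{2} = - 7 \left(2 + 15\right) \frac{1}{2} = - 7 \cdot 17 \cdot \frac{1}{2} = \left(-7\right) \frac{17}{2} = - \frac{119}{2} \approx -59.5$)
$- \left(-290 - 113\right) \left(285 - 18\right) m = - \left(-290 - 113\right) \left(285 - 18\right) \left(- \frac{119}{2}\right) = - \left(-403\right) 267 \left(- \frac{119}{2}\right) = \left(-1\right) \left(-107601\right) \left(- \frac{119}{2}\right) = 107601 \left(- \frac{119}{2}\right) = - \frac{12804519}{2}$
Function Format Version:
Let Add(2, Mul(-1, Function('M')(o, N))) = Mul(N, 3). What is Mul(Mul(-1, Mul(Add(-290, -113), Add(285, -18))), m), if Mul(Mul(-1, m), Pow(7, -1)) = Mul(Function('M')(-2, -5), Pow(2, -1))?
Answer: Rational(-12804519, 2) ≈ -6.4023e+6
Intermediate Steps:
Function('M')(o, N) = Add(2, Mul(-3, N)) (Function('M')(o, N) = Add(2, Mul(-1, Mul(N, 3))) = Add(2, Mul(-1, Mul(3, N))) = Add(2, Mul(-3, N)))
m = Rational(-119, 2) (m = Mul(-7, Mul(Add(2, Mul(-3, -5)), Pow(2, -1))) = Mul(-7, Mul(Add(2, 15), Rational(1, 2))) = Mul(-7, Mul(17, Rational(1, 2))) = Mul(-7, Rational(17, 2)) = Rational(-119, 2) ≈ -59.500)
Mul(Mul(-1, Mul(Add(-290, -113), Add(285, -18))), m) = Mul(Mul(-1, Mul(Add(-290, -113), Add(285, -18))), Rational(-119, 2)) = Mul(Mul(-1, Mul(-403, 267)), Rational(-119, 2)) = Mul(Mul(-1, -107601), Rational(-119, 2)) = Mul(107601, Rational(-119, 2)) = Rational(-12804519, 2)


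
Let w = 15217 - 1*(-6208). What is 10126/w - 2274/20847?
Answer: 54125424/148882325 ≈ 0.36354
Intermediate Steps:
w = 21425 (w = 15217 + 6208 = 21425)
10126/w - 2274/20847 = 10126/21425 - 2274/20847 = 10126*(1/21425) - 2274*1/20847 = 10126/21425 - 758/6949 = 54125424/148882325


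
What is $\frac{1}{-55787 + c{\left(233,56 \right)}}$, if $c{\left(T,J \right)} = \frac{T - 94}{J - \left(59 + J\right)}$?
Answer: $- \frac{59}{3291572} \approx -1.7925 \cdot 10^{-5}$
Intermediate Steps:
$c{\left(T,J \right)} = \frac{94}{59} - \frac{T}{59}$ ($c{\left(T,J \right)} = \frac{-94 + T}{-59} = \left(-94 + T\right) \left(- \frac{1}{59}\right) = \frac{94}{59} - \frac{T}{59}$)
$\frac{1}{-55787 + c{\left(233,56 \right)}} = \frac{1}{-55787 + \left(\frac{94}{59} - \frac{233}{59}\right)} = \frac{1}{-55787 - \frac{139}{59}} = \frac{1}{- \frac{3291572}{59}} = - \frac{59}{3291572}$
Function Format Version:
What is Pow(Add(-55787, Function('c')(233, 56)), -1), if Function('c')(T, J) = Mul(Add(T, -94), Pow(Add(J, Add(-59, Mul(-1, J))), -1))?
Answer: Rational(-59, 3291572) ≈ -1.7925e-5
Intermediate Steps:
Function('c')(T, J) = Add(Rational(94, 59), Mul(Rational(-1, 59), T)) (Function('c')(T, J) = Mul(Add(-94, T), Pow(-59, -1)) = Mul(Add(-94, T), Rational(-1, 59)) = Add(Rational(94, 59), Mul(Rational(-1, 59), T)))
Pow(Add(-55787, Function('c')(233, 56)), -1) = Pow(Add(-55787, Add(Rational(94, 59), Mul(Rational(-1, 59), 233))), -1) = Pow(Add(-55787, Add(Rational(94, 59), Rational(-233, 59))), -1) = Pow(Add(-55787, Rational(-139, 59)), -1) = Pow(Rational(-3291572, 59), -1) = Rational(-59, 3291572)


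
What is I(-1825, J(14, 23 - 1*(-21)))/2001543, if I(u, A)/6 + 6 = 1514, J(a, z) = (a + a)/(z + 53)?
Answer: 3016/667181 ≈ 0.0045205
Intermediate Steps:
J(a, z) = 2*a/(53 + z) (J(a, z) = (2*a)/(53 + z) = 2*a/(53 + z))
I(u, A) = 9048 (I(u, A) = -36 + 6*1514 = -36 + 9084 = 9048)
I(-1825, J(14, 23 - 1*(-21)))/2001543 = 9048/2001543 = 9048*(1/2001543) = 3016/667181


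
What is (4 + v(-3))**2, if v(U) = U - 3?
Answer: 4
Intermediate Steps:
v(U) = -3 + U
(4 + v(-3))**2 = (4 + (-3 - 3))**2 = (4 - 6)**2 = (-2)**2 = 4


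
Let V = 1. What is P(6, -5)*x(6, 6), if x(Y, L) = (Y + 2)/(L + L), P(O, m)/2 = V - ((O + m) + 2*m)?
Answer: 40/3 ≈ 13.333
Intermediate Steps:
P(O, m) = 2 - 6*m - 2*O (P(O, m) = 2*(1 - ((O + m) + 2*m)) = 2*(1 - (O + 3*m)) = 2*(1 + (-O - 3*m)) = 2*(1 - O - 3*m) = 2 - 6*m - 2*O)
x(Y, L) = (2 + Y)/(2*L) (x(Y, L) = (2 + Y)/((2*L)) = (2 + Y)*(1/(2*L)) = (2 + Y)/(2*L))
P(6, -5)*x(6, 6) = (2 - 6*(-5) - 2*6)*((1/2)*(2 + 6)/6) = (2 + 30 - 12)*((1/2)*(1/6)*8) = 20*(2/3) = 40/3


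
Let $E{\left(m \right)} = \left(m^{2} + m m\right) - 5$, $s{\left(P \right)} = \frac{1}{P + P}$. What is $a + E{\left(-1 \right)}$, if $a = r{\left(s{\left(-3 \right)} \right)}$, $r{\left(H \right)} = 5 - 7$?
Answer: $-5$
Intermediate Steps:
$s{\left(P \right)} = \frac{1}{2 P}$
$E{\left(m \right)} = -5 + 2 m^{2}$ ($E{\left(m \right)} = \left(m^{2} + m^{2}\right) - 5 = 2 m^{2} - 5 = -5 + 2 m^{2}$)
$r{\left(H \right)} = -2$
$a = -2$
$a + E{\left(-1 \right)} = -2 - \left(5 - 2 \left(-1\right)^{2}\right) = -2 + \left(-5 + 2 \cdot 1\right) = -2 + \left(-5 + 2\right) = -2 - 3 = -5$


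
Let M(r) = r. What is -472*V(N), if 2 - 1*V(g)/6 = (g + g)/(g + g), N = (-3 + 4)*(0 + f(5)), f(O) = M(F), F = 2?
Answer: -2832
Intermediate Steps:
f(O) = 2
N = 2 (N = (-3 + 4)*(0 + 2) = 1*2 = 2)
V(g) = 6 (V(g) = 12 - 6*(g + g)/(g + g) = 12 - 6*2*g/(2*g) = 12 - 6*2*g*1/(2*g) = 12 - 6*1 = 12 - 6 = 6)
-472*V(N) = -472*6 = -2832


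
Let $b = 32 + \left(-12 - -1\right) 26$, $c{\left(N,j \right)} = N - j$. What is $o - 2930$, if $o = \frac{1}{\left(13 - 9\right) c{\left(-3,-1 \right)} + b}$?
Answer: $- \frac{767661}{262} \approx -2930.0$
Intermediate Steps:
$b = -254$ ($b = 32 + \left(-12 + 1\right) 26 = 32 - 286 = -254$)
$o = - \frac{1}{262}$ ($o = \frac{1}{\left(13 - 9\right) \left(-3 - -1\right) - 254} = \frac{1}{4 \left(-3 + 1\right) - 254} = \frac{1}{4 \left(-2\right) - 254} = \frac{1}{-8 - 254} = \frac{1}{-262} = - \frac{1}{262} \approx -0.0038168$)
$o - 2930 = - \frac{1}{262} - 2930 = - \frac{767661}{262}$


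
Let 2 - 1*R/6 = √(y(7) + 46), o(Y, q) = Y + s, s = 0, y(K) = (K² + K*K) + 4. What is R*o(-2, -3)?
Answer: -24 + 24*√37 ≈ 121.99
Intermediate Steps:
y(K) = 4 + 2*K² (y(K) = (K² + K²) + 4 = 2*K² + 4 = 4 + 2*K²)
o(Y, q) = Y (o(Y, q) = Y + 0 = Y)
R = 12 - 12*√37 (R = 12 - 6*√((4 + 2*7²) + 46) = 12 - 6*√((4 + 2*49) + 46) = 12 - 6*√((4 + 98) + 46) = 12 - 6*√(102 + 46) = 12 - 12*√37 ≈ -60.993)
R*o(-2, -3) = (12 - 12*√37)*(-2) = -24 + 24*√37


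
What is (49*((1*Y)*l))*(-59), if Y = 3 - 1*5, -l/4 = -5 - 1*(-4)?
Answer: 23128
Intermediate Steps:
l = 4 (l = -4*(-5 - 1*(-4)) = -4*(-5 + 4) = -4*(-1) = 4)
Y = -2 (Y = 3 - 5 = -2)
(49*((1*Y)*l))*(-59) = (49*((1*(-2))*4))*(-59) = (49*(-2*4))*(-59) = (49*(-8))*(-59) = -392*(-59) = 23128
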